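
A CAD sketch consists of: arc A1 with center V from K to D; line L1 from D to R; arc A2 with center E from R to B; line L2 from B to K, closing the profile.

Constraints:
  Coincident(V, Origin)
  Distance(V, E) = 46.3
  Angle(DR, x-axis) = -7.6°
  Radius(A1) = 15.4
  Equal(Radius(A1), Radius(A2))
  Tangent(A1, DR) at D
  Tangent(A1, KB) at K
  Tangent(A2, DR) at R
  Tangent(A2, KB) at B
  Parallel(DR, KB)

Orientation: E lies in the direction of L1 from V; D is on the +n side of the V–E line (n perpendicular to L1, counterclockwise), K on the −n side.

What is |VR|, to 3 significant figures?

48.8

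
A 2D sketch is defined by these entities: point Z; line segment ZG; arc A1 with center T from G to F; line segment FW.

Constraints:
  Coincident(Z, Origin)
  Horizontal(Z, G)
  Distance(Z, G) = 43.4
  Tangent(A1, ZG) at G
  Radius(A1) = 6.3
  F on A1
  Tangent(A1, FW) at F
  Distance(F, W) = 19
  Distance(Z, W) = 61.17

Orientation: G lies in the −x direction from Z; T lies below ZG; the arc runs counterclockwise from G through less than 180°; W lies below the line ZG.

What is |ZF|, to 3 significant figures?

49.1

Z is at the origin; ZG is horizontal with |ZG| = 43.4 and G on the −x side, so G = (-43.4, 0.00). Tangency of A1 to ZG means the radius TG is perpendicular to ZG, so T = G + (0, -6.3) = (-43.4, -6.30). Since TF ⟂ FW (tangency), |TW| = √(6.3² + 19.0²) = 20.0 regardless of where F sits on A1. So W lies on both circle(Z, 61.17) and circle(T, 20.0); the below-ZG intersection is W = (-57.7, -20.3). F is the foot of the tangent from W: F = (-49.0, -3.42).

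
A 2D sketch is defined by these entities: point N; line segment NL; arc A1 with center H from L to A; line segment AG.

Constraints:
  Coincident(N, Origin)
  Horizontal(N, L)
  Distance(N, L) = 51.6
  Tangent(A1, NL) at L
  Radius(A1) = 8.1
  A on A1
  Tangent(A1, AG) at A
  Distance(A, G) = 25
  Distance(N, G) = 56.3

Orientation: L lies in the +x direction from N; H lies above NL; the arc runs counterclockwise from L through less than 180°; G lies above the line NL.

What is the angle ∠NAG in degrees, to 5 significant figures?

69.897°

Checks: ∠(HL, LN) = 90.00° ✓; |HL| = 8.100 ✓; |HA| = 8.100 ✓; ∠(HA, AG) = 90.00° ✓; |AG| = 25.00 ✓; |NG| = 56.30 ✓.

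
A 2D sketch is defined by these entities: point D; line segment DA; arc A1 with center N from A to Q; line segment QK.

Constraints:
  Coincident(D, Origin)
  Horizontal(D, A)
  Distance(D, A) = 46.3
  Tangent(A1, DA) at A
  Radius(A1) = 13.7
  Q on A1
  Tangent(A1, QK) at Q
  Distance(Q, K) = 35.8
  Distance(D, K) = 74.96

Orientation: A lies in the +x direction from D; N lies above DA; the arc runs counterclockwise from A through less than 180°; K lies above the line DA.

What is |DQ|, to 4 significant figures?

61.87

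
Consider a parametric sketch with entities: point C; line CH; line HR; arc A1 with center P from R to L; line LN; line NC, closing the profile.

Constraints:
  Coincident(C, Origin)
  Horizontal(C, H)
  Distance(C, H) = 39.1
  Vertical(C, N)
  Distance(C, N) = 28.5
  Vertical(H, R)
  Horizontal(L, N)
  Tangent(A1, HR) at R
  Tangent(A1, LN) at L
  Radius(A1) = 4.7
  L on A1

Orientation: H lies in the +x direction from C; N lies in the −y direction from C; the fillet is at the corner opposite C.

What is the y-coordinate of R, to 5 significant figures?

-23.800

C is at the origin; C and H share the same y with |CH| = 39.1 and H on the +x side, so H = (39.100, 0.0000). C and N share the same x with |CN| = 28.5 and N on the −y side, so N = (0.0000, -28.500). The virtual corner opposite C is at (39.100, -28.500). The tangent condition forces PR to be normal to HR and tangency of A1 to LN means the radius PL is perpendicular to LN, with radius 4.7, so the center P sits 4.7 in from both sides at P = (34.400, -23.800). That places the tangent points at R = (39.100, -23.800) on HR and L = (34.400, -28.500) on LN. So R.y = -23.800.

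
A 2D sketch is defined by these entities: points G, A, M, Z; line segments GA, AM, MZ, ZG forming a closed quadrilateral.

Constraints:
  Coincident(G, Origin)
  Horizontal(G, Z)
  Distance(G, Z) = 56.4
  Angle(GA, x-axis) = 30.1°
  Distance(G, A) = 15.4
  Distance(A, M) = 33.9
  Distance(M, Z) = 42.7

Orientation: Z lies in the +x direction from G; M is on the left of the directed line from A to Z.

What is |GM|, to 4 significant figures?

48.30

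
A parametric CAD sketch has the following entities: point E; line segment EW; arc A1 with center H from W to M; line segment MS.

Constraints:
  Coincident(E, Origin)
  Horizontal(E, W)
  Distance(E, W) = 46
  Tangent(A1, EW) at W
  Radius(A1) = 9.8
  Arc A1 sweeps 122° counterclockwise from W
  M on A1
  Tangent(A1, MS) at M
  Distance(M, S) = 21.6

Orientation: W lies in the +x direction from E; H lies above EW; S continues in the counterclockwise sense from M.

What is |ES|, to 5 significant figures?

54.286

E is at the origin; EW is horizontal with |EW| = 46.0 and W on the +x side, so W = (46.000, 0.0000). The tangent condition forces HW to be normal to EW, so H = W + (0, 9.8) = (46.000, 9.8000). On A1, W sits at bearing -90° from H; a 122° counterclockwise sweep puts M at bearing 32°, so M = H + 9.8·(cos 32°, sin 32°) = (54.311, 14.993). Since A1 is tangent to MS there, HM ⟂ MS, so MS runs along (−sin 32°, cos 32°); with |MS| = 21.6, S = (42.865, 33.311). Then |ES| = |S − E| = 54.286.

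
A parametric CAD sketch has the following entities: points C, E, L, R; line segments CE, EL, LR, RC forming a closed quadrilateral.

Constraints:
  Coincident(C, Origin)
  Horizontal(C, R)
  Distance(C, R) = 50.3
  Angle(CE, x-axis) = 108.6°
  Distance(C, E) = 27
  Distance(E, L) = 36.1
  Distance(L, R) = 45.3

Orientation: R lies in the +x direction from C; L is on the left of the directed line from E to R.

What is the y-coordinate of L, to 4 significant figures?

37.81

Checks: |EL| = 36.10 ✓; |LR| = 45.30 ✓.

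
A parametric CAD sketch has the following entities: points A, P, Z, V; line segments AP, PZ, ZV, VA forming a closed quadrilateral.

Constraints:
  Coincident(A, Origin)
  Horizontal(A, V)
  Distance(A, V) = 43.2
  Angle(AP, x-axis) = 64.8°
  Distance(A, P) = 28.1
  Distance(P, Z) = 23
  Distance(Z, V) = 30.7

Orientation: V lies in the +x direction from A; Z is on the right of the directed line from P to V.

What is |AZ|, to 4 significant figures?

12.83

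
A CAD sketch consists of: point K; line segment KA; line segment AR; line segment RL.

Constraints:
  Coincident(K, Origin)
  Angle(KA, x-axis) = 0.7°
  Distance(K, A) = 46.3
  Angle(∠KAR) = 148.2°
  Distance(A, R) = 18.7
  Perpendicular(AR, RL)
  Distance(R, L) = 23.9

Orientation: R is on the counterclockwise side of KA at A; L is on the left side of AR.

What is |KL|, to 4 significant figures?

58.05

K is at the origin; KA runs at 0.7° with length 46.3, so A = 46.3·(cos 0.7°, sin 0.7°) = (46.30, 0.5656). ∠KAR = 148.2°, so AR runs at 0.7° + (180° − 148.2°) = 32.50° from the x-axis; with |AR| = 18.7, R = A + 18.7·(cos 32.50°, sin 32.50°) = (62.07, 10.61). The perpendicularity gives RL at right angles to AR; with |RL| = 23.9 on the left of AR, L = R + 23.9·(-0.5373, 0.8434) = (49.23, 30.77). Then |KL| = |L − K| = 58.05.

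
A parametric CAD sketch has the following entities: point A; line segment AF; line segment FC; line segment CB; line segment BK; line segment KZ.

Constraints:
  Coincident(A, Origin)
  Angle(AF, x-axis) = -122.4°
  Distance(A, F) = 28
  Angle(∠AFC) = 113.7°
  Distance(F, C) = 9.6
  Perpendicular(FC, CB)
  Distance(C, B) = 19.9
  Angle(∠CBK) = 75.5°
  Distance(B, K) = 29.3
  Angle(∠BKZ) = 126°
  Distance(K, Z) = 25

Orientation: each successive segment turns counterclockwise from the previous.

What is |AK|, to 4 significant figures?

15.08

A is at the origin; AF runs at -122.4° with length 28.0, so F = (-15.00, -23.64). ∠AFC = 113.7° gives FC at -56.10° from the x-axis; with |FC| = 9.6, C = (-9.649, -31.61). FC is perpendicular to CB, so CB runs at 33.90°; with |CB| = 19.9, B = (6.868, -20.51). ∠CBK = 75.5° gives BK at 138.4° from the x-axis; with |BK| = 29.3, K = (-15.04, -1.057). Then |AK| = |K − A| = 15.08.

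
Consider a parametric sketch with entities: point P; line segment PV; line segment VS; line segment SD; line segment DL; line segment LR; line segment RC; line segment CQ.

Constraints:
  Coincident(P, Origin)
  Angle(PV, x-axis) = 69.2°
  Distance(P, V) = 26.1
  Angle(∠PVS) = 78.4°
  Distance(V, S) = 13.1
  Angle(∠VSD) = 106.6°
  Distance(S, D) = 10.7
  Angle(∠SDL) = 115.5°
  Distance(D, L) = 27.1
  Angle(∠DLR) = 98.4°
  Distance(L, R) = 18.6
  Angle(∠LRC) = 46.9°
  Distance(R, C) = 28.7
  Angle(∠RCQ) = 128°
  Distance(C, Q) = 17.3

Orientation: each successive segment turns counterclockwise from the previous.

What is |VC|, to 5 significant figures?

16.416

∠DLR = 98.4° gives LR at 30.300° from the x-axis; with |LR| = 18.6, R = (24.683, 5.0945). ∠LRC = 46.9° gives RC at 163.40° from the x-axis; with |RC| = 28.7, C = (-2.8208, 13.294). Then |VC| = |C − V| = 16.416.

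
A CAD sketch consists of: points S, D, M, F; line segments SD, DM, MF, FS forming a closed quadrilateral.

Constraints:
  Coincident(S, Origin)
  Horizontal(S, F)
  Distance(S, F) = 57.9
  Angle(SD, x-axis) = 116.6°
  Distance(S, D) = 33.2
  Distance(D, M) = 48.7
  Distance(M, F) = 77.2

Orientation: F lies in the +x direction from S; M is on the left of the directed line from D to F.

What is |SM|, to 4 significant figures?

68.24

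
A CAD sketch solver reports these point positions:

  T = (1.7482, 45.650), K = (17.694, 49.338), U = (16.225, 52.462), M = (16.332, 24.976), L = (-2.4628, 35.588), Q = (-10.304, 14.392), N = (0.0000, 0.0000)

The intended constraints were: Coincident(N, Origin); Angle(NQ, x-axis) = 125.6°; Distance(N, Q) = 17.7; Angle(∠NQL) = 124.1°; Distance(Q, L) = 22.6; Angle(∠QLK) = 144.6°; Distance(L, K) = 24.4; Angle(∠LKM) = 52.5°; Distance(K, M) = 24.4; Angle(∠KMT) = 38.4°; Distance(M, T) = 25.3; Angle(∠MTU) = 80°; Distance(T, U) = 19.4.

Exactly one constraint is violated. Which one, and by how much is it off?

Distance(T, U) = 19.4 — off by 3.40.

N = (0.00, 0.00) ✓; NQ at 125.6° ✓; |NQ| = 17.70 ✓; ∠NQL = 124.1° ✓; |QL| = 22.60 ✓; ∠QLK = 144.6° ✓; |LK| = 24.40 ✓; ∠LKM = 52.50° ✓; |KM| = 24.40 ✓; ∠KMT = 38.40° ✓; |MT| = 25.30 ✓; ∠MTU = 80.00° ✓; |TU| = 16.00 ✗.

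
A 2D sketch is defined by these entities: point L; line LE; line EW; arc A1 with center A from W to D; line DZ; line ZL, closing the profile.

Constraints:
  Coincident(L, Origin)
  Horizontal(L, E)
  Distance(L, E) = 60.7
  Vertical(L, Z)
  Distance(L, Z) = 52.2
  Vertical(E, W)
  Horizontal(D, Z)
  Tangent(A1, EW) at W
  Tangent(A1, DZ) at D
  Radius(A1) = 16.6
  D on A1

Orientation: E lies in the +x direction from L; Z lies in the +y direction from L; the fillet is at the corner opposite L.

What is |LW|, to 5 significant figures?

70.369

L is at the origin; LE is horizontal with |LE| = 60.7 and E on the +x side, so E = (60.700, 0.0000). LZ is vertical with |LZ| = 52.2 and Z on the +y side, so Z = (0.0000, 52.200). The virtual corner opposite L is at (60.700, 52.200). The tangent condition forces AW to be normal to EW and tangency of A1 to DZ means the radius AD is perpendicular to DZ, with radius 16.6, so the center A sits 16.6 in from both sides at A = (44.100, 35.600). That places the tangent points at W = (60.700, 35.600) on EW and D = (44.100, 52.200) on DZ. Then |LW| = |W − L| = 70.369.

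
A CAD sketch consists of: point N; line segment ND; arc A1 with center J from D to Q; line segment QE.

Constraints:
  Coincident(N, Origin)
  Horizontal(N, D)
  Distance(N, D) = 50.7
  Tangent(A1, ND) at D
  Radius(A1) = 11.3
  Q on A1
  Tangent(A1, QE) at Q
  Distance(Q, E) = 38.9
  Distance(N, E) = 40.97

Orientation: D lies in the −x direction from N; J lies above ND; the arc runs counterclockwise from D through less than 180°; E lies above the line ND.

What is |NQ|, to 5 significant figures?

41.778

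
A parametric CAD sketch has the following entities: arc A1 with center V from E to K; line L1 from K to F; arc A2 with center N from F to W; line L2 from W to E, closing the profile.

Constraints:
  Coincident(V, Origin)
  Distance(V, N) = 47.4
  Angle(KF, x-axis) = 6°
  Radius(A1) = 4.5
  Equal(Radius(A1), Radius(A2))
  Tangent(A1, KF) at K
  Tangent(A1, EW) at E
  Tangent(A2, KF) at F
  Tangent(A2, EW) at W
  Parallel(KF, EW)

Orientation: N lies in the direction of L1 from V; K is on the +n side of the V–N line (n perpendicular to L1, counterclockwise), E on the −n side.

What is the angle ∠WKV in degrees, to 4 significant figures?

79.25°

Tangency of A1 to both parallel lines with radius 4.5 puts K and E at V ± 4.5·n: K = (-0.4704, 4.475), E = (0.4704, -4.475). Equal radii place F and W the same way about N: F = N + 4.5·n = (46.67, 9.430), W = N − 4.5·n = (47.61, 0.4793). Then cos ∠WKV = KW·KV / (|KW||KV|), giving 79.25°.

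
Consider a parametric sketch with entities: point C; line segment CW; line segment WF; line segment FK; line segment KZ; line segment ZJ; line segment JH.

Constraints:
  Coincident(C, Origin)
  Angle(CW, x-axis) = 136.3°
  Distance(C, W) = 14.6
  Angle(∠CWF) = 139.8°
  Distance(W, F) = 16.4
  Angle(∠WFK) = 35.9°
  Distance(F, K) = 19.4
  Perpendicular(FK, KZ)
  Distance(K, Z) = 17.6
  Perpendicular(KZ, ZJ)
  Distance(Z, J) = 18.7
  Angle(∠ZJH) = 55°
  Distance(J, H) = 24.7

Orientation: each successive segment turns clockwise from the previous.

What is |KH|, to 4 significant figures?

5.242

C is at the origin; CW runs at 136.3° with length 14.6, so W = (-10.56, 10.09). ∠CWF = 139.8° gives WF at 96.10° from the x-axis; with |WF| = 16.4, F = (-12.30, 26.39). ∠WFK = 35.9° gives FK at -48.00° from the x-axis; with |FK| = 19.4, K = (0.6831, 11.98). The perpendicularity gives KZ at right angles to FK, so KZ runs at -138.0°; with |KZ| = 17.6, Z = (-12.40, 0.2003). KZ is perpendicular to ZJ, so ZJ runs at 132.0°; with |ZJ| = 18.7, J = (-24.91, 14.10). ∠ZJH = 55.0° gives JH at 7.000° from the x-axis; with |JH| = 24.7, H = (-0.3931, 17.11). Then |KH| = |H − K| = 5.242.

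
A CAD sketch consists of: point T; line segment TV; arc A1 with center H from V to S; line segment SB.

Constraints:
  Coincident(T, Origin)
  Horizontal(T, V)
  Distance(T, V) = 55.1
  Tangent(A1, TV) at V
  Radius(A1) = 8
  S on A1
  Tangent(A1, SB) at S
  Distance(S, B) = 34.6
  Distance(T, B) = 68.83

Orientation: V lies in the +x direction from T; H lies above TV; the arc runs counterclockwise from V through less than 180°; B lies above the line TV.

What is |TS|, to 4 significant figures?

63.62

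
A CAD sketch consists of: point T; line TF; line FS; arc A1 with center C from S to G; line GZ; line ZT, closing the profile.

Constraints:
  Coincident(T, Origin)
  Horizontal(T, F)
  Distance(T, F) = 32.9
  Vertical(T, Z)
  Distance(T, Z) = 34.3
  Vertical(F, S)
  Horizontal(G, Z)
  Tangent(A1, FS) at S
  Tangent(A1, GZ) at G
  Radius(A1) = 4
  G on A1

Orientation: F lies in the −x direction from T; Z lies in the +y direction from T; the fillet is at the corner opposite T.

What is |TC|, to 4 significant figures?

41.87

T is at the origin; TF is horizontal with |TF| = 32.9 and F on the −x side, so F = (-32.90, 0.000). T and Z share the same x with |TZ| = 34.3 and Z on the +y side, so Z = (0.000, 34.30). The virtual corner opposite T is at (-32.90, 34.30). The tangent condition forces CS to be normal to FS and tangency of A1 to GZ means the radius CG is perpendicular to GZ, with radius 4.0, so the center C sits 4.0 in from both sides at C = (-28.90, 30.30). Then |TC| = |C − T| = 41.87.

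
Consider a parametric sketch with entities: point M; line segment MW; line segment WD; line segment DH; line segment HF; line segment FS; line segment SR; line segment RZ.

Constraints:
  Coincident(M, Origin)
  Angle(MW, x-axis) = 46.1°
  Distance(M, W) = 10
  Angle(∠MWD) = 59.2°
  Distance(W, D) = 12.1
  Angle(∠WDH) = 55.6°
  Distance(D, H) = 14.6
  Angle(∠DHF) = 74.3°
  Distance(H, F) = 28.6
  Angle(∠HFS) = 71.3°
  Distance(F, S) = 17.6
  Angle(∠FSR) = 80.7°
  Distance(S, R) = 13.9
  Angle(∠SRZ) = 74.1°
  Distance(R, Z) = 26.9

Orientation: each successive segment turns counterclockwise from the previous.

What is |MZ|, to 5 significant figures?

30.177

M is at the origin; MW runs at 46.1° with length 10.0, so W = (6.9340, 7.2055). ∠MWD = 59.2° gives WD at 166.90° from the x-axis; with |WD| = 12.1, D = (-4.8511, 9.9480). ∠WDH = 55.6° gives DH at -68.700° from the x-axis; with |DH| = 14.6, H = (0.45238, -3.6547). ∠DHF = 74.3° gives HF at 37.000° from the x-axis; with |HF| = 28.6, F = (23.293, 13.557). ∠HFS = 71.3° gives FS at 145.70° from the x-axis; with |FS| = 17.6, S = (8.7540, 23.475). ∠FSR = 80.7° gives SR at -115.00° from the x-axis; with |SR| = 13.9, R = (2.8796, 10.878). ∠SRZ = 74.1° gives RZ at -9.1000° from the x-axis; with |RZ| = 26.9, Z = (29.441, 6.6231). Then |MZ| = |Z − M| = 30.177.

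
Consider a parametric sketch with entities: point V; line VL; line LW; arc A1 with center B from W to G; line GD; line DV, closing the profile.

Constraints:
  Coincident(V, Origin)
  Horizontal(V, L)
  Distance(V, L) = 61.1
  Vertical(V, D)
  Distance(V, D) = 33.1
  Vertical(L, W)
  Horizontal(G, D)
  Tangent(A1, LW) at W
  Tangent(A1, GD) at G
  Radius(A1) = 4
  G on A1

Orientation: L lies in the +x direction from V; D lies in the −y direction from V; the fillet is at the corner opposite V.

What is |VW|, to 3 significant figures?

67.7

V is at the origin; V and L share the same y with |VL| = 61.1 and L on the +x side, so L = (61.1, 0.00). V and D share the same x with |VD| = 33.1 and D on the −y side, so D = (0.00, -33.1). The virtual corner opposite V is at (61.1, -33.1). Tangency of A1 to LW means the radius BW is perpendicular to LW and the tangent condition forces BG to be normal to GD, with radius 4.0, so the center B sits 4.0 in from both sides at B = (57.1, -29.1). That places the tangent points at W = (61.1, -29.1) on LW and G = (57.1, -33.1) on GD. Then |VW| = |W − V| = 67.7.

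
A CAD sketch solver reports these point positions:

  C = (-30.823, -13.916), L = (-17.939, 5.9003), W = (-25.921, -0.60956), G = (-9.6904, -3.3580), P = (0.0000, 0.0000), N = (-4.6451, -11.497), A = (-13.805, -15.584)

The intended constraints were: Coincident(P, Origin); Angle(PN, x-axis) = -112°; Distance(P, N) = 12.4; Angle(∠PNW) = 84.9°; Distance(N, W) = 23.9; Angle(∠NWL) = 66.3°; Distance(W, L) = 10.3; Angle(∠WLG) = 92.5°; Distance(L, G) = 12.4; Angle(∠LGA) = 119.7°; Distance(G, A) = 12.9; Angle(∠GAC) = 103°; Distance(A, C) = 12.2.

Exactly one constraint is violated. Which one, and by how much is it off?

Distance(A, C) = 12.2 — off by 4.90.

P = (0.00, 0.00) ✓; PN at -112.0° ✓; |PN| = 12.40 ✓; ∠PNW = 84.90° ✓; |NW| = 23.90 ✓; ∠NWL = 66.30° ✓; |WL| = 10.30 ✓; ∠WLG = 92.50° ✓; |LG| = 12.40 ✓; ∠LGA = 119.7° ✓; |GA| = 12.90 ✓; ∠GAC = 103.0° ✓; |AC| = 17.10 ✗.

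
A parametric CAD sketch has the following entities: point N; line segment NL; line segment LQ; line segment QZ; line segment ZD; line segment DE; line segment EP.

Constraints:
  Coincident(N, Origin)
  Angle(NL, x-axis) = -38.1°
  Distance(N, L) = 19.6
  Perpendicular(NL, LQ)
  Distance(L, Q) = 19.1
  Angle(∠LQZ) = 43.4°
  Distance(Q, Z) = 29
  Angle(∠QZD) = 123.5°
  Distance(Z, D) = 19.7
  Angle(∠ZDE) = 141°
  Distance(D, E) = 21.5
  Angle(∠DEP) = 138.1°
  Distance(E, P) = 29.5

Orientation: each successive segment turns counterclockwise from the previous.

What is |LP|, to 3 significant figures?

44.7

∠ZDE = 141.0° gives DE at -76.0° from the x-axis; with |DE| = 21.5, E = (-4.60, -40.1). ∠DEP = 138.1° gives EP at -34.1° from the x-axis; with |EP| = 29.5, P = (19.8, -56.6). Then |LP| = |P − L| = 44.7.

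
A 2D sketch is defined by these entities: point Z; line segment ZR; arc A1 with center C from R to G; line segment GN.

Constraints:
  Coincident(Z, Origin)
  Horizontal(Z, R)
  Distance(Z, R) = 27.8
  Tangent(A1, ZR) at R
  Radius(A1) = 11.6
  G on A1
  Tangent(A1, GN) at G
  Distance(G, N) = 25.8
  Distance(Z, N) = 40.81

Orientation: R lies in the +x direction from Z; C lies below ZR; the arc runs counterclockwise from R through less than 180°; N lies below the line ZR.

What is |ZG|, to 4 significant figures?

19.94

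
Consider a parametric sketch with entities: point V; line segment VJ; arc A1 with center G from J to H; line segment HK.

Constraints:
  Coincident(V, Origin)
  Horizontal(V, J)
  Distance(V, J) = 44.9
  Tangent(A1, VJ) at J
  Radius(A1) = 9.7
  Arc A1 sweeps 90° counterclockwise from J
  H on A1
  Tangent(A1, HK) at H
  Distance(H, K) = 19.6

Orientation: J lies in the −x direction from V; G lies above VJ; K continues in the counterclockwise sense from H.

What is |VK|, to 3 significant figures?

45.8

On A1, J sits at bearing -90° from G; a 90° counterclockwise sweep puts H at bearing 0°, so H = G + 9.7·(cos 0°, sin 0°) = (-35.2, 9.70). A1 meets HK tangentially, so GH is at right angles to HK, so HK runs along (−sin 0°, cos 0°); with |HK| = 19.6, K = (-35.2, 29.3). Then |VK| = |K − V| = 45.8.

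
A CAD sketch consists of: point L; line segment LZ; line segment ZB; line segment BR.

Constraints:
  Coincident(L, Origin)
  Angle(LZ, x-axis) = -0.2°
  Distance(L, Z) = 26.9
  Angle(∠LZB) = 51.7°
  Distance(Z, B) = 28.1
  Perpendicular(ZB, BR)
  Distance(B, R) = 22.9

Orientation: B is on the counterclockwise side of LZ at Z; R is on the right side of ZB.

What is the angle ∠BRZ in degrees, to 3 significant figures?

50.8°

L is at the origin; LZ runs at -0.2° with length 26.9, so Z = 26.9·(cos -0.2°, sin -0.2°) = (26.9, -0.0939). ∠LZB = 51.7°, so ZB runs at -0.2° + (180° − 51.7°) = 128° from the x-axis; with |ZB| = 28.1, B = Z + 28.1·(cos 128°, sin 128°) = (9.56, 22.0). ZB ⟂ BR; with |BR| = 22.9 on the right of ZB, R = B + 22.9·(0.787, 0.617) = (27.6, 36.1). Then cos ∠BRZ = RB·RZ / (|RB||RZ|), giving 50.8°.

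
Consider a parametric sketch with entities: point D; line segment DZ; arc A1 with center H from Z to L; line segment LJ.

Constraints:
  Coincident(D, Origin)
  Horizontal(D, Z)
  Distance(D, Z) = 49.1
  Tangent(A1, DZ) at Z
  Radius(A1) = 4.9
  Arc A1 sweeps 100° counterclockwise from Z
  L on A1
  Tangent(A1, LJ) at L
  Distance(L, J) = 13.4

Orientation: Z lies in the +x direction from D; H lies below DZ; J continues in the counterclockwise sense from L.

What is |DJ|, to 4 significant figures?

50.31

On A1, Z sits at bearing 90° from H; a 100° counterclockwise sweep puts L at bearing 190°, so L = H + 4.9·(cos 190°, sin 190°) = (44.27, -5.751). The tangent condition forces HL to be normal to LJ, so LJ runs along (−sin 190°, cos 190°); with |LJ| = 13.4, J = (46.60, -18.95). Then |DJ| = |J − D| = 50.31.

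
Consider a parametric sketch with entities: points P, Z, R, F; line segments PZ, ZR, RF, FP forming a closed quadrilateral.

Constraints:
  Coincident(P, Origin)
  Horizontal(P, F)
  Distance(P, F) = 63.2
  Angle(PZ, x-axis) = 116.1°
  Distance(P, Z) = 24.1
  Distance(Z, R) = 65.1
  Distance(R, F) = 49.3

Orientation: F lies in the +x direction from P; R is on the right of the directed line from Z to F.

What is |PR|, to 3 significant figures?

41.4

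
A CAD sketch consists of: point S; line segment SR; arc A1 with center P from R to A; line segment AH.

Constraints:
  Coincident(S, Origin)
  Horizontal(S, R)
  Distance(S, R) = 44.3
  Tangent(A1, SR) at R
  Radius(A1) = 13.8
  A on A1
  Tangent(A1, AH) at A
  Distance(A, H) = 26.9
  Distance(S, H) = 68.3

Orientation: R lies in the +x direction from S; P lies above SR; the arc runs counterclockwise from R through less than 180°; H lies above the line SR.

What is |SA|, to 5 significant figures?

60.107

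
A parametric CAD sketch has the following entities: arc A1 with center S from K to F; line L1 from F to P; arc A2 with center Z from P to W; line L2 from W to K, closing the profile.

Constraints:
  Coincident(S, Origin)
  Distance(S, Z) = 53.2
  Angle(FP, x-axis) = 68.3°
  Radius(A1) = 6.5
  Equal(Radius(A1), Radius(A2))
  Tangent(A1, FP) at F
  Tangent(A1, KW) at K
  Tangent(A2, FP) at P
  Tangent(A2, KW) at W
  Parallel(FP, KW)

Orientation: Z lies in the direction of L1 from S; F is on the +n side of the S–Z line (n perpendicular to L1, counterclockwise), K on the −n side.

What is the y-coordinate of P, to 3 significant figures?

51.8

The slot axis is L1's direction at 68.3°, so u = (cos 68.3°, sin 68.3°) = (0.370, 0.929) and n = (−sin 68.3°, cos 68.3°) = (-0.929, 0.370). S is at the origin and Z lies 53.2 along u from S, so Z = 53.2·u = (19.7, 49.4). Tangency of A1 to both parallel lines with radius 6.5 puts F and K at S ± 6.5·n: F = (-6.04, 2.40), K = (6.04, -2.40). Equal radii place P and W the same way about Z: P = Z + 6.5·n = (13.6, 51.8), W = Z − 6.5·n = (25.7, 47.0). So P.y = 51.8.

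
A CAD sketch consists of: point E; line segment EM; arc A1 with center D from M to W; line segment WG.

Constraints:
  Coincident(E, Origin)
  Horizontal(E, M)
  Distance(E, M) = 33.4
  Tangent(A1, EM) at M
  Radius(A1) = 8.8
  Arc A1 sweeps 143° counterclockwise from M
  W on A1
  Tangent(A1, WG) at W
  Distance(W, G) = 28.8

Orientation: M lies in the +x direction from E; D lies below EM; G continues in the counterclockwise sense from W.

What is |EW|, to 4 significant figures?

32.25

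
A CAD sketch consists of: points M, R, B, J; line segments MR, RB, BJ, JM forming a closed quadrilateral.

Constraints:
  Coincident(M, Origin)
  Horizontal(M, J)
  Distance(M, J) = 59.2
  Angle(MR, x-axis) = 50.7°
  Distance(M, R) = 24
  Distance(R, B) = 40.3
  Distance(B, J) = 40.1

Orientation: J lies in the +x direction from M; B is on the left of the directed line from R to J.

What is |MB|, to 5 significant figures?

63.366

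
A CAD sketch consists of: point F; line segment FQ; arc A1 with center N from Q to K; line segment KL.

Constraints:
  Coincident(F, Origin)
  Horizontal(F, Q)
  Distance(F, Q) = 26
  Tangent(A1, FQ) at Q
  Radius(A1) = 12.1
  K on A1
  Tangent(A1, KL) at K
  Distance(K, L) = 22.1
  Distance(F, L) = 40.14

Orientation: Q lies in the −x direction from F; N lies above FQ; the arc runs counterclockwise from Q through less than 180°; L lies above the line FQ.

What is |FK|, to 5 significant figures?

19.977

F is at the origin; FQ is horizontal with |FQ| = 26.0 and Q on the −x side, so Q = (-26.000, 0.0000). Since A1 is tangent to FQ there, NQ ⟂ FQ, so N = Q + (0, 12.1) = (-26.000, 12.100). Since NK ⟂ KL (tangency), |NL| = √(12.1² + 22.1²) = 25.196 regardless of where K sits on A1. So L lies on both circle(F, 40.14) and circle(N, 25.196); the above-FQ intersection is L = (-17.864, 35.946). K is the foot of the tangent from L: K = (-14.079, 14.172).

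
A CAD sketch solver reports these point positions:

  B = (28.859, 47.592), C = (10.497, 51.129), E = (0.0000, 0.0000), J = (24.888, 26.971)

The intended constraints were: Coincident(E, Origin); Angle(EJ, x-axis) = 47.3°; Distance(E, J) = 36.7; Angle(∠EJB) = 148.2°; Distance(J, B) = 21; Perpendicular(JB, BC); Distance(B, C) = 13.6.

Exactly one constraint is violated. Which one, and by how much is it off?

Distance(B, C) = 13.6 — off by 5.10.

E = (0.00, 0.00) ✓; EJ at 47.30° ✓; |EJ| = 36.70 ✓; ∠EJB = 148.2° ✓; |JB| = 21.00 ✓; ∠(JB, BC) = 90.00° ✓; |BC| = 18.70 ✗.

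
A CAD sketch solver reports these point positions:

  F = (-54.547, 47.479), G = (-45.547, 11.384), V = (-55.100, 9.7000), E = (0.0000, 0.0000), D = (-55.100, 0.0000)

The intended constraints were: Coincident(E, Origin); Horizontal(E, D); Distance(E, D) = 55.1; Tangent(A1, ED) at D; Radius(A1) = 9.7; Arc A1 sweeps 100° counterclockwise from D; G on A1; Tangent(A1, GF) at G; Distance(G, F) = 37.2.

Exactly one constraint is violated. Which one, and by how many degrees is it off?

Tangent(A1, GF) at G — off by 4.00°.

E = (0.00, 0.00) ✓; E.y = 0.00, D.y = 0.00 ✓; |ED| = 55.10 ✓; ∠(VD, DE) = 90.00° ✓; |VD| = 9.700 ✓; bearing(V→G) − bearing(V→D) = 100.0° ✓; |VG| = 9.700 ✓; ∠(VG, GF) = 86.00° ✗; |GF| = 37.20 ✓.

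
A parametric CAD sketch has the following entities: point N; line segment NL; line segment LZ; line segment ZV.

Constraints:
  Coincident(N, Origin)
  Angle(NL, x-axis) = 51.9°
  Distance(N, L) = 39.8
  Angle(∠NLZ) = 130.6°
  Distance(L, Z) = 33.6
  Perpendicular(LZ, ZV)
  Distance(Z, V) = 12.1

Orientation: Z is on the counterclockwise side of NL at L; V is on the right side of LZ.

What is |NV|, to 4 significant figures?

73.02

N is at the origin; NL runs at 51.9° with length 39.8, so L = 39.8·(cos 51.9°, sin 51.9°) = (24.56, 31.32). ∠NLZ = 130.6°, so LZ runs at 51.9° + (180° − 130.6°) = 101.3° from the x-axis; with |LZ| = 33.6, Z = L + 33.6·(cos 101.3°, sin 101.3°) = (17.97, 64.27). LZ ⟂ ZV; with |ZV| = 12.1 on the right of LZ, V = Z + 12.1·(0.9806, 0.1959) = (29.84, 66.64). Then |NV| = |V − N| = 73.02.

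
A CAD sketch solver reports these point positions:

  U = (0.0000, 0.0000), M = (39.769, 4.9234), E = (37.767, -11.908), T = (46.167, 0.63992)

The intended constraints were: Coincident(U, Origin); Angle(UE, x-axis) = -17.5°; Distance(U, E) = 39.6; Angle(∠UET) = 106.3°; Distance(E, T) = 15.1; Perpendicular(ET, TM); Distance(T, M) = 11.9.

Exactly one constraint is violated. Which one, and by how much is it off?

Distance(T, M) = 11.9 — off by 4.20.

U = (0.00, 0.00) ✓; UE at -17.50° ✓; |UE| = 39.60 ✓; ∠UET = 106.3° ✓; |ET| = 15.10 ✓; ∠(ET, TM) = 90.00° ✓; |TM| = 7.700 ✗.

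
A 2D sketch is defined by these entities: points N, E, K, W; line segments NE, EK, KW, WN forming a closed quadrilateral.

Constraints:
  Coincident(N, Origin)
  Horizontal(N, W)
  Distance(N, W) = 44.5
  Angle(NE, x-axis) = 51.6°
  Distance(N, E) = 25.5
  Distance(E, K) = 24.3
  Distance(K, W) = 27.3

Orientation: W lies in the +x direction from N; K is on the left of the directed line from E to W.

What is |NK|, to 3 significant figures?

47.4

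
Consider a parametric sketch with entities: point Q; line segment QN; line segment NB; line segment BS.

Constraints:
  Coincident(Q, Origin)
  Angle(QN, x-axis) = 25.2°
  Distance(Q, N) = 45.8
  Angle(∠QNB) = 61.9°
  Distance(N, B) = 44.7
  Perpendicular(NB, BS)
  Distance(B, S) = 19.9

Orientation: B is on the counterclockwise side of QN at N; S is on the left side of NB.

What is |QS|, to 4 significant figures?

30.91

Q is at the origin; QN runs at 25.2° with length 45.8, so N = 45.8·(cos 25.2°, sin 25.2°) = (41.44, 19.50). ∠QNB = 61.9°, so NB runs at 25.2° + (180° − 61.9°) = 143.3° from the x-axis; with |NB| = 44.7, B = N + 44.7·(cos 143.3°, sin 143.3°) = (5.602, 46.21). NB is perpendicular to BS; with |BS| = 19.9 on the left of NB, S = B + 19.9·(-0.5976, -0.8018) = (-6.291, 30.26). Then |QS| = |S − Q| = 30.91.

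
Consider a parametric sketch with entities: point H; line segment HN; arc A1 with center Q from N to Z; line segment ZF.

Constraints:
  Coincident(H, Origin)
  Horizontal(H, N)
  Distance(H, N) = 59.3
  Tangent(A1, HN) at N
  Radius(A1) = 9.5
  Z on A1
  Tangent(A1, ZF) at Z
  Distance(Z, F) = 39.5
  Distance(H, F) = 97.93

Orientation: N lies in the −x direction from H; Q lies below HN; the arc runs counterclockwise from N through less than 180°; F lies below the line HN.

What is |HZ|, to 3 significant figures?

66.7

H is at the origin; HN is horizontal with |HN| = 59.3 and N on the −x side, so N = (-59.3, 0.00). Since A1 is tangent to HN there, QN ⟂ HN, so Q = N + (0, -9.5) = (-59.3, -9.50). Since QZ ⟂ ZF (tangency), |QF| = √(9.5² + 39.5²) = 40.6 regardless of where Z sits on A1. So F lies on both circle(H, 97.93) and circle(Q, 40.6); the below-HN intersection is F = (-92.0, -33.7). Z is the foot of the tangent from F: Z = (-66.6, -3.39).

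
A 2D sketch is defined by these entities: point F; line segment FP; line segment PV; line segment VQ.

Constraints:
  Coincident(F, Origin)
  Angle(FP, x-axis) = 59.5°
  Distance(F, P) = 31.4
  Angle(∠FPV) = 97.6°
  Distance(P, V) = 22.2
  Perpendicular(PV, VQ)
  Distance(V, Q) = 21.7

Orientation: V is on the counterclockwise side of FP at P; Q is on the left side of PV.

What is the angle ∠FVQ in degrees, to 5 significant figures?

40.255°

F is at the origin; FP runs at 59.5° with length 31.4, so P = 31.4·(cos 59.5°, sin 59.5°) = (15.937, 27.055). ∠FPV = 97.6°, so PV runs at 59.5° + (180° − 97.6°) = 141.90° from the x-axis; with |PV| = 22.2, V = P + 22.2·(cos 141.90°, sin 141.90°) = (-1.5333, 40.753). The perpendicularity gives VQ at right angles to PV; with |VQ| = 21.7 on the left of PV, Q = V + 21.7·(-0.61704, -0.78694) = (-14.923, 23.677). Then cos ∠FVQ = VF·VQ / (|VF||VQ|), giving 40.255°.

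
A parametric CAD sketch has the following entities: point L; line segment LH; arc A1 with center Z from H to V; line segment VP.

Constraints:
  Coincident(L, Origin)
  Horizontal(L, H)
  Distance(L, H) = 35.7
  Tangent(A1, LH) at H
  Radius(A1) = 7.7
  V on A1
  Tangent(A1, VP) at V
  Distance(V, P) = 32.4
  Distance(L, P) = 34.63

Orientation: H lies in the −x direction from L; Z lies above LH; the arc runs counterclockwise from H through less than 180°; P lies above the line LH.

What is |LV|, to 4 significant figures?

29.26

Checks: |ZV| = 7.700 ✓; ∠(ZV, VP) = 90.00° ✓; |VP| = 32.40 ✓; |LP| = 34.63 ✓.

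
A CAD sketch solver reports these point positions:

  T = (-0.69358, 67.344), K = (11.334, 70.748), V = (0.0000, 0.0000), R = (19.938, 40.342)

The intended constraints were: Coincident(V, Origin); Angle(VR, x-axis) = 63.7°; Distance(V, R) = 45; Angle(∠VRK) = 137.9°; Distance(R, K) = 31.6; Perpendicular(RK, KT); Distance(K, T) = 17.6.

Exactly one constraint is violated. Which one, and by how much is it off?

Distance(K, T) = 17.6 — off by 5.10.

V = (0.00, 0.00) ✓; VR at 63.70° ✓; |VR| = 45.00 ✓; ∠VRK = 137.9° ✓; |RK| = 31.60 ✓; ∠(RK, KT) = 90.00° ✓; |KT| = 12.50 ✗.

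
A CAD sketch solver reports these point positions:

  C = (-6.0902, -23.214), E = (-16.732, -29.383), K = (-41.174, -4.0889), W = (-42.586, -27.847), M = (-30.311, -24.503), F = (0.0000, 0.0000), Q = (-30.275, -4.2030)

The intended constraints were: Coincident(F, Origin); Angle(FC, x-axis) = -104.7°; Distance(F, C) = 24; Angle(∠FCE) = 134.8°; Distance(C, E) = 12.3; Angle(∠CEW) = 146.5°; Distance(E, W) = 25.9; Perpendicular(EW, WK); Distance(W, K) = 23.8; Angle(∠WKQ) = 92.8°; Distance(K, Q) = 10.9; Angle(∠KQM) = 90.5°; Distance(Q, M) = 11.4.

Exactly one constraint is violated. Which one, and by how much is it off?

Distance(Q, M) = 11.4 — off by 8.90.

F = (0.00, 0.00) ✓; FC at -104.7° ✓; |FC| = 24.00 ✓; ∠FCE = 134.8° ✓; |CE| = 12.30 ✓; ∠CEW = 146.5° ✓; |EW| = 25.90 ✓; ∠(EW, WK) = 90.00° ✓; |WK| = 23.80 ✓; ∠WKQ = 92.80° ✓; |KQ| = 10.90 ✓; ∠KQM = 90.50° ✓; |QM| = 20.30 ✗.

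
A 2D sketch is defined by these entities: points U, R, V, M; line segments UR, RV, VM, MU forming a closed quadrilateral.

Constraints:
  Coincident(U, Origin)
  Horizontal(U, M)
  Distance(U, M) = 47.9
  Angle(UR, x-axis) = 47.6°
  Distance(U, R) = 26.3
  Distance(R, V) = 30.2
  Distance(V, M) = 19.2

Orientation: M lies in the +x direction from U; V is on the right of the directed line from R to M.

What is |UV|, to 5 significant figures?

31.464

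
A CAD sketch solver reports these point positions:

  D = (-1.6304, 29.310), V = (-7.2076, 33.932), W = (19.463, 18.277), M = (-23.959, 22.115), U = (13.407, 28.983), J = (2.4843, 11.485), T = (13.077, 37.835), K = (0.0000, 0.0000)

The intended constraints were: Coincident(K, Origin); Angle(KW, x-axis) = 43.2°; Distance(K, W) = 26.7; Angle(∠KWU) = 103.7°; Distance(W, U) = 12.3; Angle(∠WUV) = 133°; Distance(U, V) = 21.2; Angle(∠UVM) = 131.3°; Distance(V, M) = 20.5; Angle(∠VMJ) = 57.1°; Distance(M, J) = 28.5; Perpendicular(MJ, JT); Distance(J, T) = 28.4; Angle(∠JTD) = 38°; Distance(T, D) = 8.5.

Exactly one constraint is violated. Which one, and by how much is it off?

Distance(T, D) = 8.5 — off by 8.50.

K = (0.00, 0.00) ✓; KW at 43.20° ✓; |KW| = 26.70 ✓; ∠KWU = 103.7° ✓; |WU| = 12.30 ✓; ∠WUV = 133.0° ✓; |UV| = 21.20 ✓; ∠UVM = 131.3° ✓; |VM| = 20.50 ✓; ∠VMJ = 57.10° ✓; |MJ| = 28.50 ✓; ∠(MJ, JT) = 90.00° ✓; |JT| = 28.40 ✓; ∠JTD = 38.00° ✓; |TD| = 17.00 ✗.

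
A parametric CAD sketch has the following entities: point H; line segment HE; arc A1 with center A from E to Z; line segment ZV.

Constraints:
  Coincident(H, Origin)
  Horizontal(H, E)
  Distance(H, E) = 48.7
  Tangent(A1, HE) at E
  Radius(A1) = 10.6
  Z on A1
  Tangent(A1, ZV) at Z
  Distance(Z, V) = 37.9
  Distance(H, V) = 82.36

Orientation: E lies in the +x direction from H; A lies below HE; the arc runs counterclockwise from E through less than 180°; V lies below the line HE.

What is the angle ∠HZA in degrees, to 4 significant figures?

108.2°

H is at the origin; H and E share the same y with |HE| = 48.7 and E on the +x side, so E = (48.70, 0.000). Since A1 is tangent to HE there, AE ⟂ HE, so A = E + (0, -10.6) = (48.70, -10.60). Since AZ ⟂ ZV (tangency), |AV| = √(10.6² + 37.9²) = 39.35 regardless of where Z sits on A1. So V lies on both circle(H, 82.36) and circle(A, 39.35); the below-HE intersection is V = (69.69, -43.89). Z is the foot of the tangent from V: Z = (41.59, -18.46).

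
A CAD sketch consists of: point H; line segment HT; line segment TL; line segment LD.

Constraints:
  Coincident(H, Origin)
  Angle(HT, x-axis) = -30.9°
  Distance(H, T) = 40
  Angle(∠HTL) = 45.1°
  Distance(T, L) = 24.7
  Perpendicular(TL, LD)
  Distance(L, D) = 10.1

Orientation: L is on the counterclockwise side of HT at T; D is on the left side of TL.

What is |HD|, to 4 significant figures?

18.57

∠HTL = 45.1°, so TL runs at -30.9° + (180° − 45.1°) = 104.0° from the x-axis; with |TL| = 24.7, L = T + 24.7·(cos 104.0°, sin 104.0°) = (28.35, 3.425). TL is perpendicular to LD; with |LD| = 10.1 on the left of TL, D = L + 10.1·(-0.9703, -0.2419) = (18.55, 0.9812). Then |HD| = |D − H| = 18.57.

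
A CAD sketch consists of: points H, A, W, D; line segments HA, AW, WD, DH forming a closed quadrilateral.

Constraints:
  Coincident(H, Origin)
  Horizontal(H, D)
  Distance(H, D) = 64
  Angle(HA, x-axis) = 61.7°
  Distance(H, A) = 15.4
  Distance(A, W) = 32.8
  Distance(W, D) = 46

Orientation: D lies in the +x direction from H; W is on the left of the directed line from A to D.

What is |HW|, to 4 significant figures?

47.34

Checks: |AW| = 32.80 ✓; |WD| = 46.00 ✓.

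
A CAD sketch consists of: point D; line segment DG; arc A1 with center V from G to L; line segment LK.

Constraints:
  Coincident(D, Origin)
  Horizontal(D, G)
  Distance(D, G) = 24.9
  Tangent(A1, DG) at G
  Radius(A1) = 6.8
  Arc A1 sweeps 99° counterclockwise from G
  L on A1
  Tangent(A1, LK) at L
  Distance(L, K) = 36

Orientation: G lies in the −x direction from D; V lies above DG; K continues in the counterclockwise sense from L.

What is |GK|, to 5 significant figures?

43.434

D is at the origin; DG is horizontal with |DG| = 24.9 and G on the −x side, so G = (-24.900, 0.0000). A1 meets DG tangentially, so VG is at right angles to DG, so V = G + (0, 6.8) = (-24.900, 6.8000). On A1, G sits at bearing -90° from V; a 99° counterclockwise sweep puts L at bearing 9°, so L = V + 6.8·(cos 9°, sin 9°) = (-18.184, 7.8638). The tangent condition forces VL to be normal to LK, so LK runs along (−sin 9°, cos 9°); with |LK| = 36.0, K = (-23.815, 43.421). Then |GK| = |K − G| = 43.434.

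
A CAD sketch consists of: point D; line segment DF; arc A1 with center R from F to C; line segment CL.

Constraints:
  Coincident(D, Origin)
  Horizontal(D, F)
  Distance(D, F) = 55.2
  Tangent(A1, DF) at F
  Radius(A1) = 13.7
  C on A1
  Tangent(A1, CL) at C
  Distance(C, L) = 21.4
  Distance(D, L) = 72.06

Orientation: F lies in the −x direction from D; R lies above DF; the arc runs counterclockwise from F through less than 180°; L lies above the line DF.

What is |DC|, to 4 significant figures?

51.33

D is at the origin; D and F share the same y with |DF| = 55.2 and F on the −x side, so F = (-55.20, 0.000). A1 meets DF tangentially, so RF is at right angles to DF, so R = F + (0, 13.7) = (-55.20, 13.70). Since RC ⟂ CL (tangency), |RL| = √(13.7² + 21.4²) = 25.41 regardless of where C sits on A1. So L lies on both circle(D, 72.06) and circle(R, 25.41); the above-DF intersection is L = (-60.94, 38.45). C is the foot of the tangent from L: C = (-45.63, 23.50).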